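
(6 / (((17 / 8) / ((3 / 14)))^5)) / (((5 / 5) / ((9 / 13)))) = 13436928 / 310225975787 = 0.00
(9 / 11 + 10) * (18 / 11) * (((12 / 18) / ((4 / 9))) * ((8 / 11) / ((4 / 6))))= 38556 / 1331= 28.97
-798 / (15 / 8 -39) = 2128 / 99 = 21.49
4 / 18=2 / 9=0.22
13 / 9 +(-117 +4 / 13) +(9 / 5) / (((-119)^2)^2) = -13519996952767 / 117312343785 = -115.25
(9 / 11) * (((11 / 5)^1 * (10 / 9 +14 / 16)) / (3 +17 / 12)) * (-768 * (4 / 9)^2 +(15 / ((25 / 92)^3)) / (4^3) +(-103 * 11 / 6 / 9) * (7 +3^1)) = -2110508257 / 7453125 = -283.17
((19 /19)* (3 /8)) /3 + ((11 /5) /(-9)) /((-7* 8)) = 163 /1260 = 0.13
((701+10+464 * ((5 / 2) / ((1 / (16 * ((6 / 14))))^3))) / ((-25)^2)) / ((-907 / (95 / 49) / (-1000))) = 19536650136 / 15243949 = 1281.60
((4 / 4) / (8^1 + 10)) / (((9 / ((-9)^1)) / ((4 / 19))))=-2 / 171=-0.01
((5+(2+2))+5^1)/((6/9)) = 21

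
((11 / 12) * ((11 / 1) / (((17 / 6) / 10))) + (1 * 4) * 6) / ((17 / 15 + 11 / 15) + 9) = 15195 / 2771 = 5.48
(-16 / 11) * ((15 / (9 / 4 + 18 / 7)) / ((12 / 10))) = -1120 / 297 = -3.77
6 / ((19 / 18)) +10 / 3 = 514 / 57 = 9.02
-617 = -617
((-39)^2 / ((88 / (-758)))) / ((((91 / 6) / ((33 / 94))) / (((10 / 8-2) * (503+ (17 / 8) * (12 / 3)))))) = 1224798003 / 10528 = 116337.20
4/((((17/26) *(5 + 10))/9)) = 312/85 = 3.67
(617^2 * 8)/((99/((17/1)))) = 51773704/99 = 522966.71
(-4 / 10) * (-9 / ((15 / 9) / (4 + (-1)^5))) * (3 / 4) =243 / 50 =4.86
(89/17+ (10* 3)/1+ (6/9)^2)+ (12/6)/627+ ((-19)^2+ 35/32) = 407030555/1023264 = 397.78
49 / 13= 3.77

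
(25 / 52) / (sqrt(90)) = 0.05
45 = 45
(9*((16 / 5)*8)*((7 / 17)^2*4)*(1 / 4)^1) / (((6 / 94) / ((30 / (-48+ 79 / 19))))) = -2057472 / 4913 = -418.78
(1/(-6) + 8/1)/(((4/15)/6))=705/4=176.25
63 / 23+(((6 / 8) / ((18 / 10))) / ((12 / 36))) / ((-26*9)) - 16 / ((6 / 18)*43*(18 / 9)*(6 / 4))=2186231 / 925704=2.36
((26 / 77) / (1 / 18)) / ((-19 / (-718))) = 336024 / 1463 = 229.68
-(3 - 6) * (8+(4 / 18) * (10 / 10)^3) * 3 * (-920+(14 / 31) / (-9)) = -18995356 / 279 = -68083.71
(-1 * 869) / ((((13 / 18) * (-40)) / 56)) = 109494 / 65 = 1684.52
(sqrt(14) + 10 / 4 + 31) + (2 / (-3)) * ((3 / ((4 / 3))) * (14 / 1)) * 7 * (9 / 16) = -45.45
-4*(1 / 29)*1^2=-4 / 29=-0.14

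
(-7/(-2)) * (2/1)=7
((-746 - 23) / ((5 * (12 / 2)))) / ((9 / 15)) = -42.72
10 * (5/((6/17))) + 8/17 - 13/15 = 141.27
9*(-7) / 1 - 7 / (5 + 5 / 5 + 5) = -700 / 11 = -63.64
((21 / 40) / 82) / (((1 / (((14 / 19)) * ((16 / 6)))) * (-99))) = -49 / 385605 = -0.00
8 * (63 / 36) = 14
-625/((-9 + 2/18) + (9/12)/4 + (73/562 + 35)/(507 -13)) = 6246630000/86256223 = 72.42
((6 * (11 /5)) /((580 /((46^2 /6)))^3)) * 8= 3256789558 /137188125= 23.74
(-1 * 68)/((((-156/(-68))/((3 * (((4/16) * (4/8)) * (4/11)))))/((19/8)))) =-5491/572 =-9.60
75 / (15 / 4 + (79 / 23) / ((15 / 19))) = 103500 / 11179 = 9.26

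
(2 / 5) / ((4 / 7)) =7 / 10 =0.70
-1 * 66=-66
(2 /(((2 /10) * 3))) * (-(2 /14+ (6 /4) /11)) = -215 /231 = -0.93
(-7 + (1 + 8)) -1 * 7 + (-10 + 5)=-10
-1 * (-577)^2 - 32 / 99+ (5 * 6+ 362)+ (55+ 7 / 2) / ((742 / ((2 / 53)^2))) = -34308461224522 / 103171761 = -332537.32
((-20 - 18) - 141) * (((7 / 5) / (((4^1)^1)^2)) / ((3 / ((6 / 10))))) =-1253 / 400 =-3.13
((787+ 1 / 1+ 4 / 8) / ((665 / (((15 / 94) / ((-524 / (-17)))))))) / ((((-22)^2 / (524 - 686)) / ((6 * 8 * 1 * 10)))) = -5143095 / 5214979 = -0.99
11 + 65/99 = 1154/99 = 11.66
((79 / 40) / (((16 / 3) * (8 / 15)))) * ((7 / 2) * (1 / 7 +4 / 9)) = 2923 / 2048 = 1.43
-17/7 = -2.43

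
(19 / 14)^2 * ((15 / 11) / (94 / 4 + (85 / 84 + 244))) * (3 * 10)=97470 / 347347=0.28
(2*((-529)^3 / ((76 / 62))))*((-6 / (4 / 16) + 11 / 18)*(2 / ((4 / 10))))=9660081936695 / 342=28245853616.07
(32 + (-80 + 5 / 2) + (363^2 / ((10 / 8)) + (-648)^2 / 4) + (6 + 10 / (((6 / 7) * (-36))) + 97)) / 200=113642123 / 108000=1052.24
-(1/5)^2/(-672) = 1/16800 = 0.00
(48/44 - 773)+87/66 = -16953/22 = -770.59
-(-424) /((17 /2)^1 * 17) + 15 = 5183 /289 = 17.93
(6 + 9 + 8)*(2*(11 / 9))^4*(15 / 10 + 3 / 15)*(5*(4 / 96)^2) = 5724631 / 472392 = 12.12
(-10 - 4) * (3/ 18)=-7/ 3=-2.33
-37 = -37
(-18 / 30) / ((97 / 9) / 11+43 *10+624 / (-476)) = -35343 / 25309645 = -0.00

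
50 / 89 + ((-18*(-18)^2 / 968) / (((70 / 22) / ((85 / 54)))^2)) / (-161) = 1603521 / 2808484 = 0.57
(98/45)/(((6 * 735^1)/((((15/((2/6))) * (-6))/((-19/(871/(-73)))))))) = -1742/20805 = -0.08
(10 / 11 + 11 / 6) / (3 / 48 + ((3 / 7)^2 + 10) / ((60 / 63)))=50680 / 198759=0.25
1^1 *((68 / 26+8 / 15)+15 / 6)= 2203 / 390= 5.65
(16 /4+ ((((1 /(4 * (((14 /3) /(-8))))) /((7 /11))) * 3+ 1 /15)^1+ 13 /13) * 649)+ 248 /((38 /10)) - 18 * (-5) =-6419921 /13965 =-459.72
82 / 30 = 41 / 15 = 2.73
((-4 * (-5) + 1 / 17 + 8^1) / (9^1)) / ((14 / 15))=795 / 238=3.34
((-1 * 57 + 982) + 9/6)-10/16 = 7407/8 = 925.88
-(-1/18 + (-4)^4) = -4607/18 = -255.94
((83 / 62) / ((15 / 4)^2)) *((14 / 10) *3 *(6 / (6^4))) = 581 / 313875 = 0.00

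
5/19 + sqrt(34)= 6.09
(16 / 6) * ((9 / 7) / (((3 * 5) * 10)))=4 / 175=0.02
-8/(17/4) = -32/17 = -1.88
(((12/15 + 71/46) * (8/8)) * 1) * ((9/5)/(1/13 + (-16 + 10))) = -819/1150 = -0.71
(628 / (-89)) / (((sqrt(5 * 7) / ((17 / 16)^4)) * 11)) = -13112797 * sqrt(35) / 561397760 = -0.14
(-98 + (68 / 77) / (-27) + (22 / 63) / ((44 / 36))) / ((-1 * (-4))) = -50804 / 2079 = -24.44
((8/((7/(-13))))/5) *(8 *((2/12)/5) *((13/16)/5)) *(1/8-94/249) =0.03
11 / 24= 0.46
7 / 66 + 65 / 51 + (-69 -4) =-80357 / 1122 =-71.62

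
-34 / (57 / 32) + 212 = 10996 / 57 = 192.91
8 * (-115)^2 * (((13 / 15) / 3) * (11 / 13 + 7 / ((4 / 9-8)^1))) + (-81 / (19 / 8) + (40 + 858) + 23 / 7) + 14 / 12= -64566949 / 40698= -1586.49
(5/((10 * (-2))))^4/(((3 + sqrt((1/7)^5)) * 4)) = 50421/154892288-49 * sqrt(7)/154892288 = 0.00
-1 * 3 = -3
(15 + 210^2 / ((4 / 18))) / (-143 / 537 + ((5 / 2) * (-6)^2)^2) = 106575705 / 4349557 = 24.50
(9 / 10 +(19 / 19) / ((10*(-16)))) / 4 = 143 / 640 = 0.22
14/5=2.80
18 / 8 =9 / 4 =2.25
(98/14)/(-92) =-0.08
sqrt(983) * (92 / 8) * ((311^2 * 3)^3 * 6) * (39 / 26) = 5057040640007674629 * sqrt(983) / 2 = 79276269800772529926.94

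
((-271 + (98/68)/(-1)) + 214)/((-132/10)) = 9935/2244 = 4.43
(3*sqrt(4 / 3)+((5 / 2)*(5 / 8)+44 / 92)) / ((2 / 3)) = 2253 / 736+3*sqrt(3) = 8.26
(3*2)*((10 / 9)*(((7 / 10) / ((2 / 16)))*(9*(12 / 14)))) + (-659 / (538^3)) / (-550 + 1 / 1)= 24621338514323 / 85490758728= 288.00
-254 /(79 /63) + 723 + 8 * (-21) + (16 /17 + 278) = 847949 /1343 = 631.38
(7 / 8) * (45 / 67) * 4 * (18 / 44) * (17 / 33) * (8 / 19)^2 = 257040 / 2926627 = 0.09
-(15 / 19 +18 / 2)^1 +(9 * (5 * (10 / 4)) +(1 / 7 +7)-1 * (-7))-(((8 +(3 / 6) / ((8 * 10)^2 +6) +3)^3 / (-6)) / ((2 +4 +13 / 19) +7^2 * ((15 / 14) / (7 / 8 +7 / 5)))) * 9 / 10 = 5081168160078870641301 / 41122437513585460480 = 123.56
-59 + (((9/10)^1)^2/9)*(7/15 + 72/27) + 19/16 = -115061/2000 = -57.53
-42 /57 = -14 /19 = -0.74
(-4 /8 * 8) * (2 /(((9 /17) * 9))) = -136 /81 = -1.68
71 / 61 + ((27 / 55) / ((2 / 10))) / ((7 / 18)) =35113 / 4697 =7.48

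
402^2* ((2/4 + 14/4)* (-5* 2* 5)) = -32320800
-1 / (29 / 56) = -56 / 29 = -1.93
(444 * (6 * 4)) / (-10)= -5328 / 5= -1065.60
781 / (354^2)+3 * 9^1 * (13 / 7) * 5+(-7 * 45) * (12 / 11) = -896575843 / 9649332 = -92.92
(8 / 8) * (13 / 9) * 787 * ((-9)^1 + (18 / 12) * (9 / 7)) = -112541 / 14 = -8038.64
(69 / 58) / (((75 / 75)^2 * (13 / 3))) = 207 / 754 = 0.27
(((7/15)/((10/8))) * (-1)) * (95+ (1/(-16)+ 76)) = -3829/60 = -63.82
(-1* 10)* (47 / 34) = -235 / 17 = -13.82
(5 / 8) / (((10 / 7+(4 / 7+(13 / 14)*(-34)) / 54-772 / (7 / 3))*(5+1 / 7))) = -735 / 1995856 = -0.00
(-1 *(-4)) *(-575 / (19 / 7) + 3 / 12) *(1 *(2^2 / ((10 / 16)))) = -514592 / 95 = -5416.76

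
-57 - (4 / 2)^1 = -59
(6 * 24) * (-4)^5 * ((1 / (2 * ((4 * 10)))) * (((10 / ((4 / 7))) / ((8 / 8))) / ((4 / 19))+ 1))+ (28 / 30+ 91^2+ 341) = -2196544 / 15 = -146436.27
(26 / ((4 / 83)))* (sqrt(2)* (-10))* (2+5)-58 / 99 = -37765* sqrt(2)-58 / 99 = -53408.36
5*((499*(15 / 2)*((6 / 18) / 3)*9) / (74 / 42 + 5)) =785925 / 284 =2767.34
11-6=5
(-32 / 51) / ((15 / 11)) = -352 / 765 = -0.46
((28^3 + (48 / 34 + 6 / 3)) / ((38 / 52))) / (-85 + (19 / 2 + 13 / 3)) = -58225752 / 137921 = -422.17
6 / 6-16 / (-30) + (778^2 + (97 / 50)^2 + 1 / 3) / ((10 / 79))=358633312433 / 75000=4781777.50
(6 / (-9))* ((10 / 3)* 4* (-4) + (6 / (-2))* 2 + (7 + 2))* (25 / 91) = 7550 / 819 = 9.22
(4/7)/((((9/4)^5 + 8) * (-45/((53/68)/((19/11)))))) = -596992/6841435545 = -0.00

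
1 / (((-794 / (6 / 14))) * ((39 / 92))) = -46 / 36127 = -0.00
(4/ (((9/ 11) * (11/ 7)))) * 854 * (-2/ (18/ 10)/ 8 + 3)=615734/ 81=7601.65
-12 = -12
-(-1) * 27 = 27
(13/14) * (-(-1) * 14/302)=13/302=0.04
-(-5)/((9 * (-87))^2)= 5/613089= 0.00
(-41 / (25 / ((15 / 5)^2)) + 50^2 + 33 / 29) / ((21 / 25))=1802624 / 609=2959.97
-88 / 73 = -1.21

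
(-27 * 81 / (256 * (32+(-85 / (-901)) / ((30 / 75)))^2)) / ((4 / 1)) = -0.00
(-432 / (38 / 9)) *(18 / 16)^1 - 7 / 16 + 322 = 62763 / 304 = 206.46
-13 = -13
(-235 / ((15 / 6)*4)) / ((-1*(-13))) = -47 / 26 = -1.81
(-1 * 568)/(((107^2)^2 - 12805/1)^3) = -71/281441451527041397040792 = -0.00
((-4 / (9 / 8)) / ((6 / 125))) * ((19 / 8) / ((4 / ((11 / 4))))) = -26125 / 216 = -120.95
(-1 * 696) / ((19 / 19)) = -696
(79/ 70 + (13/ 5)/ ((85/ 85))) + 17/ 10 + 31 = 255/ 7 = 36.43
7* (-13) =-91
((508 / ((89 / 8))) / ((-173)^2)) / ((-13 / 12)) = -48768 / 34627853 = -0.00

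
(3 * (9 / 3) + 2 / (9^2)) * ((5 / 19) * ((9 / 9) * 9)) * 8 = 29240 / 171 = 170.99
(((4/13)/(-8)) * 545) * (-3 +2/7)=10355/182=56.90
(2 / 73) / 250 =1 / 9125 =0.00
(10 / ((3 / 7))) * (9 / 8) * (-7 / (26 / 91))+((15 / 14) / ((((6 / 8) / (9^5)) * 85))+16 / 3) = 1012819 / 2856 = 354.63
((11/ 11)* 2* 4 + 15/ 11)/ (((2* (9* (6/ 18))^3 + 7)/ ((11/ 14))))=103/ 854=0.12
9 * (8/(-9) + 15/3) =37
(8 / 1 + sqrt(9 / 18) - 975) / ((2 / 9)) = -8703 / 2 + 9 * sqrt(2) / 4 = -4348.32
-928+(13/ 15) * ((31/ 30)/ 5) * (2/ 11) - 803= -21420722/ 12375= -1730.97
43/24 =1.79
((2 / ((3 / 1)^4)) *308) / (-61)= -0.12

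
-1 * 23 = -23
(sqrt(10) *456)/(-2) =-228 *sqrt(10) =-721.00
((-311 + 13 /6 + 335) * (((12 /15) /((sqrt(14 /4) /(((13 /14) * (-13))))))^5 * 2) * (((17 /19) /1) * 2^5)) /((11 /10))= -3014199826390884352 * sqrt(14) /2259081391875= -4992340.29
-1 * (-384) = 384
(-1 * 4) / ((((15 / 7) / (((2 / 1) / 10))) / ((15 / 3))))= -28 / 15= -1.87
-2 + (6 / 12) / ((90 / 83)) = -277 / 180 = -1.54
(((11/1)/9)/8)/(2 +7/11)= 121/2088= 0.06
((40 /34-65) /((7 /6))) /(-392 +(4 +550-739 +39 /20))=600 /6307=0.10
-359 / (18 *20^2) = -359 / 7200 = -0.05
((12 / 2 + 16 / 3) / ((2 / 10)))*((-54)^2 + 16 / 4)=496400 / 3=165466.67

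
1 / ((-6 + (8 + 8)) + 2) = 1 / 12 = 0.08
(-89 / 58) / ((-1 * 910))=89 / 52780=0.00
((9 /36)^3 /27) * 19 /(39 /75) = 475 /22464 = 0.02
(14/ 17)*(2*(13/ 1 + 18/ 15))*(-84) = -166992/ 85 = -1964.61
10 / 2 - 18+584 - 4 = 567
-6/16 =-3/8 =-0.38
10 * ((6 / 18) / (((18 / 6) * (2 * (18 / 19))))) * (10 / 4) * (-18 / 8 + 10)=14725 / 1296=11.36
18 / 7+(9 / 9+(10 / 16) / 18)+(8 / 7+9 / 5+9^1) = 78367 / 5040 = 15.55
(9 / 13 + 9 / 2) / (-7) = -135 / 182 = -0.74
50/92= 0.54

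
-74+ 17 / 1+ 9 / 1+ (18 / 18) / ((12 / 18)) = -93 / 2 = -46.50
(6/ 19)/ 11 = 6/ 209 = 0.03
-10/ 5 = -2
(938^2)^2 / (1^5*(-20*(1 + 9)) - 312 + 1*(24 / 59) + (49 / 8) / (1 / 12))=-1864220505952 / 1055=-1767033654.93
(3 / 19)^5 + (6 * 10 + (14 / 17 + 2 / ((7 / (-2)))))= 17753658747 / 294655781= 60.25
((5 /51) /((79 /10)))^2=2500 /16232841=0.00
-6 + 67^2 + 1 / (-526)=4483.00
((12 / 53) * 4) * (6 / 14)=144 / 371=0.39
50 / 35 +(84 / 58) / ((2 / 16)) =2642 / 203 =13.01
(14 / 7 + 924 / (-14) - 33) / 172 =-0.56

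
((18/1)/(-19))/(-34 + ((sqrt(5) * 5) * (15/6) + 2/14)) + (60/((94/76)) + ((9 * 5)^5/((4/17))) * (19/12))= 1241720556.48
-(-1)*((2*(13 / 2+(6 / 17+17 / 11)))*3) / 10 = 9423 / 1870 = 5.04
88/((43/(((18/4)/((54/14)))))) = 308/129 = 2.39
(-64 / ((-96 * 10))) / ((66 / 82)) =41 / 495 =0.08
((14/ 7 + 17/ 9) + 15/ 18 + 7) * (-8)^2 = 6752/ 9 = 750.22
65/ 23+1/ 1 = 88/ 23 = 3.83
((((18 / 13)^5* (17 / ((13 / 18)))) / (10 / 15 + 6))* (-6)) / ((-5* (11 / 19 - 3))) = -24718383792 / 2775415175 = -8.91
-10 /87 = -0.11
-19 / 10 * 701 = -13319 / 10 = -1331.90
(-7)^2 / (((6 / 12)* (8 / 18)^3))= 35721 / 32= 1116.28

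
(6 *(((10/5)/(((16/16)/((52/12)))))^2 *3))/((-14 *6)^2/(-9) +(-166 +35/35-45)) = -676/497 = -1.36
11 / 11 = 1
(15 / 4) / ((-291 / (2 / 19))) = -5 / 3686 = -0.00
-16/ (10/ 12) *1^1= -96/ 5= -19.20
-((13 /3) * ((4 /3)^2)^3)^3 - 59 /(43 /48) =-6521621406997552 /449795187729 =-14499.09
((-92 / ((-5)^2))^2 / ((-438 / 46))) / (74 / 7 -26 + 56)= -340676 / 9718125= -0.04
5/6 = 0.83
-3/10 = -0.30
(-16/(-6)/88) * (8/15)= 8/495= 0.02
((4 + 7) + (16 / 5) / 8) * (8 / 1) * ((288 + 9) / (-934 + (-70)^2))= 22572 / 3305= 6.83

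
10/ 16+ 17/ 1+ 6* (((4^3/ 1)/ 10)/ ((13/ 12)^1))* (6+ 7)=19137/ 40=478.42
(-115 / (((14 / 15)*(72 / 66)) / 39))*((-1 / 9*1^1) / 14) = 82225 / 2352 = 34.96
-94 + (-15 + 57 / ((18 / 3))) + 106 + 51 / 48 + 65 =1161 / 16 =72.56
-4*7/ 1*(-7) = 196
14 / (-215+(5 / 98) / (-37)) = -50764 / 779595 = -0.07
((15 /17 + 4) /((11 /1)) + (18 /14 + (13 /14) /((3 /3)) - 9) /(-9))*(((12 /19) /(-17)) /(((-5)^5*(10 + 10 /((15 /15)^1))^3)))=28223 /15855262500000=0.00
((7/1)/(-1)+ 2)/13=-5/13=-0.38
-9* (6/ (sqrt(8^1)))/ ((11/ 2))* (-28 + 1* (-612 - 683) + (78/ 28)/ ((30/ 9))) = 4997781* sqrt(2)/ 1540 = 4589.56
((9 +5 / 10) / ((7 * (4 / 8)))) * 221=4199 / 7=599.86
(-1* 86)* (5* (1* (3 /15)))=-86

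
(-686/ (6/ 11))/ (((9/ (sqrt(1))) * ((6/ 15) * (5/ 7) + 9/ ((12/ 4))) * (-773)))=0.06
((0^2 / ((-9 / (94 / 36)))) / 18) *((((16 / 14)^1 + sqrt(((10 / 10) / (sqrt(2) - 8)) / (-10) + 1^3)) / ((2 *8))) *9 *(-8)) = 0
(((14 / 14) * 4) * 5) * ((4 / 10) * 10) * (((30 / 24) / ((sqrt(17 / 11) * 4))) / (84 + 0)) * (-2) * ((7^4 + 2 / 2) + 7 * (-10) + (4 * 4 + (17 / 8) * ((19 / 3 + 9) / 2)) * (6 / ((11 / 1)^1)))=-123075 * sqrt(187) / 1496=-1125.02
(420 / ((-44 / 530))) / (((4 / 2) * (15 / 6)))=-11130 / 11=-1011.82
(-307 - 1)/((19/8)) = -2464/19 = -129.68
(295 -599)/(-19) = 16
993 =993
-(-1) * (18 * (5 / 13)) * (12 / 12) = 90 / 13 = 6.92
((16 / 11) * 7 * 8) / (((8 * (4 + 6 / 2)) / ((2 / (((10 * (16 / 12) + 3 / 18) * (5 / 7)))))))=448 / 1485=0.30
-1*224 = -224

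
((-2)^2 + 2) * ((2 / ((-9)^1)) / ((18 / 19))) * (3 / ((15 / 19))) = -722 / 135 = -5.35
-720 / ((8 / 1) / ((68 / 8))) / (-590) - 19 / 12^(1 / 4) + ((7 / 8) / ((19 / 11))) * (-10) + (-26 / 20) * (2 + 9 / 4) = -19.50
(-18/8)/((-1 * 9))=1/4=0.25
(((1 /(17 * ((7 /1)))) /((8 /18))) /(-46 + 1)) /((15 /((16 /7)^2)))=-64 /437325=-0.00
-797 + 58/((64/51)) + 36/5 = -118973/160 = -743.58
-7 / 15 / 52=-0.01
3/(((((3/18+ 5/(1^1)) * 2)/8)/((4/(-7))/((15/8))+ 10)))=24432/1085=22.52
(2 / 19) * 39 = 78 / 19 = 4.11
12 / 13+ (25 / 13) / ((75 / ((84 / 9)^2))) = 1108 / 351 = 3.16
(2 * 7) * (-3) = -42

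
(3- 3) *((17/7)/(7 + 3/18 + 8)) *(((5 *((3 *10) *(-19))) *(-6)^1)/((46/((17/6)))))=0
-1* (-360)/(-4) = -90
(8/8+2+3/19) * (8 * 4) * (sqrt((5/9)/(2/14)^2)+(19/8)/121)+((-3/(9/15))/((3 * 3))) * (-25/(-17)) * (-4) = 97220/18513+4480 * sqrt(5)/19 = 532.49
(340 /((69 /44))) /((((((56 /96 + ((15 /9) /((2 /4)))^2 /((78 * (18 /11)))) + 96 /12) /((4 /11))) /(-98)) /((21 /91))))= -518192640 /2519857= -205.64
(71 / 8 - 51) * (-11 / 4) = 3707 / 32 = 115.84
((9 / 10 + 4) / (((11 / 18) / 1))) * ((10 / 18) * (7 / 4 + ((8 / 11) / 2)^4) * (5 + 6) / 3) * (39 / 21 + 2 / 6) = 16665271 / 263538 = 63.24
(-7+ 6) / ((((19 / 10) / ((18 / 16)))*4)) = -0.15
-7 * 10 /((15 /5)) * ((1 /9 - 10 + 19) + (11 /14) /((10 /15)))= -12965 /54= -240.09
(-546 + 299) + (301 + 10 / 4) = 113 / 2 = 56.50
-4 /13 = -0.31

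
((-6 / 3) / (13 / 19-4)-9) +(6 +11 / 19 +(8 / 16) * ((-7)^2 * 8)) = 232436 / 1197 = 194.18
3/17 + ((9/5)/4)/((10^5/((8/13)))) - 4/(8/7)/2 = -86937347/55250000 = -1.57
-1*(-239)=239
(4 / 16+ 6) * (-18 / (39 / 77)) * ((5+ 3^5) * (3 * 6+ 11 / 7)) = -1078084.62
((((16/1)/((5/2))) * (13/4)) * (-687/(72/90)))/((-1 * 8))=8931/4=2232.75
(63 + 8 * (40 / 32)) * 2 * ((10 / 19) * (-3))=-4380 / 19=-230.53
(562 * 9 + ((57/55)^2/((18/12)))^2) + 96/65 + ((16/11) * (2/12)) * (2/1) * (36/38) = 11437648871082/2260204375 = 5060.45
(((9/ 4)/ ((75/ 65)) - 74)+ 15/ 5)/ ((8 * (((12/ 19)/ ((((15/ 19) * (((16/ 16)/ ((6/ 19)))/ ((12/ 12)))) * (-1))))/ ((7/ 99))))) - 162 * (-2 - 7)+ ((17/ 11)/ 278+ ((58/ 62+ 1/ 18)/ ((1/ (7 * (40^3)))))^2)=6006116518132152230489/ 30468835584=197123270483.17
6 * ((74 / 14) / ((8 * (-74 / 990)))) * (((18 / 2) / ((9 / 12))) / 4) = -4455 / 28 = -159.11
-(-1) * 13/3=13/3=4.33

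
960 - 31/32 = 30689/32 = 959.03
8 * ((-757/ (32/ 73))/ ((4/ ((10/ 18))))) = -276305/ 144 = -1918.78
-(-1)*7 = 7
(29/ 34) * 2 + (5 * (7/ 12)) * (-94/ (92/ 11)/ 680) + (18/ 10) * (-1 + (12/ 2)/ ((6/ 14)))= 9405649/ 375360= 25.06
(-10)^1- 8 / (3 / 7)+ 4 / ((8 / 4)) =-80 / 3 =-26.67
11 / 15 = 0.73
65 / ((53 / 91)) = 5915 / 53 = 111.60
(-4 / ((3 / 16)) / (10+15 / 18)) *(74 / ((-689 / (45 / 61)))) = 85248 / 546377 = 0.16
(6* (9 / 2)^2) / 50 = 243 / 100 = 2.43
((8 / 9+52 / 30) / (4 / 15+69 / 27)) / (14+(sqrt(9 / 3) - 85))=-4189 / 319913 - 59* sqrt(3) / 319913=-0.01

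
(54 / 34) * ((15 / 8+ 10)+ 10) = 34.74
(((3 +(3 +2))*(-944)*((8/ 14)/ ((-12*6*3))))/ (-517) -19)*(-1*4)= 7441292/ 97713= 76.15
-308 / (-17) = 308 / 17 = 18.12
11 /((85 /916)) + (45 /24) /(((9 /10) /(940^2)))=469442728 /255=1840951.87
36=36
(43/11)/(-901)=-43/9911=-0.00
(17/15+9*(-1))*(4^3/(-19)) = 7552/285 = 26.50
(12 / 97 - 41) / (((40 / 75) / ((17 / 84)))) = -337025 / 21728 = -15.51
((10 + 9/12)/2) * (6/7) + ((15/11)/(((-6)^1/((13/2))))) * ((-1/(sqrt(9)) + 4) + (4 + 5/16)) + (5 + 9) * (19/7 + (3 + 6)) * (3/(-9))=-914345/14784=-61.85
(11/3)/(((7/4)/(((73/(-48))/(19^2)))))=-803/90972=-0.01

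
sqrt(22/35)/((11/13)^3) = 2197*sqrt(770)/46585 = 1.31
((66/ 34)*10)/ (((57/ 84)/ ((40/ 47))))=369600/ 15181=24.35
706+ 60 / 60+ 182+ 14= 903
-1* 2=-2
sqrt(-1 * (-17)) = sqrt(17) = 4.12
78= 78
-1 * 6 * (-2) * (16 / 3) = 64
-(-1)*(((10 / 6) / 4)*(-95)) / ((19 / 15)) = -125 / 4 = -31.25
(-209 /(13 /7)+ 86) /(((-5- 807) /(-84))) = -2.75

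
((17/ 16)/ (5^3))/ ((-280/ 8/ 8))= -0.00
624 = 624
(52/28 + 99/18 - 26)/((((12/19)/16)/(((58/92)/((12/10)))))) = -79895/322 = -248.12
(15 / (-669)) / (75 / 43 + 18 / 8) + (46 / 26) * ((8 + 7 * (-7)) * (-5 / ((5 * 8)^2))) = 140890943 / 637316160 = 0.22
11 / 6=1.83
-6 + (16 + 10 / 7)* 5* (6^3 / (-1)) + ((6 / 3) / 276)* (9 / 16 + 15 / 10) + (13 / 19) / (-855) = -1575865704751 / 83694240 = -18828.84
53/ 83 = 0.64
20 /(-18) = -10 /9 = -1.11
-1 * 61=-61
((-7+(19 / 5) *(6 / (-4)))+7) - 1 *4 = -97 / 10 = -9.70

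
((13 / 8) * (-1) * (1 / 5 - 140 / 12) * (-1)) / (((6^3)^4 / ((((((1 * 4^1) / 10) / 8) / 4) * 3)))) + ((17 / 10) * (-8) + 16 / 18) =-22135457710639 / 1741425868800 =-12.71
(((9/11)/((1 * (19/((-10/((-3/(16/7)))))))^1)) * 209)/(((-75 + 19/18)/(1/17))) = -8640/158389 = -0.05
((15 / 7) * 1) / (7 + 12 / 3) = 15 / 77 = 0.19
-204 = -204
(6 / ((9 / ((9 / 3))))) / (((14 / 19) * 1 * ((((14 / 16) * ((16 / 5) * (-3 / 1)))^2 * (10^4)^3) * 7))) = 19 / 3457440000000000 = 0.00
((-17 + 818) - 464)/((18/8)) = 1348/9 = 149.78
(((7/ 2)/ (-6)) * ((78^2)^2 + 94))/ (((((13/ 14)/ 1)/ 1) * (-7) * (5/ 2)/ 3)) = 51821210/ 13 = 3986246.92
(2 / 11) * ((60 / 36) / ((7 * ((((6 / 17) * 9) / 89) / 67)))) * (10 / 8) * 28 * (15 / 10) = 2534275 / 594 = 4266.46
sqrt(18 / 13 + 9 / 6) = 1.70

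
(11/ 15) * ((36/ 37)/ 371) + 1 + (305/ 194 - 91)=-1177407817/ 13315190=-88.43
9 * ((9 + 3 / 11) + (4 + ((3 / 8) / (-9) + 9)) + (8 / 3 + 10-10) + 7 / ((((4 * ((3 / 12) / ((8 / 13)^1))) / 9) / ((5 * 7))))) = 14227227 / 1144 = 12436.39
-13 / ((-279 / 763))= 35.55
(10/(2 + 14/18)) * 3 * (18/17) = 972/85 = 11.44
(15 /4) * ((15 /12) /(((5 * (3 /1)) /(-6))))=-15 /8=-1.88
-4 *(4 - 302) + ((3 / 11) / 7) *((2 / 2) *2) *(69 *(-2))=90956 / 77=1181.25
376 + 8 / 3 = 1136 / 3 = 378.67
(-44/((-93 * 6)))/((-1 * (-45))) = 22/12555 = 0.00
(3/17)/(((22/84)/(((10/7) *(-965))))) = -173700/187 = -928.88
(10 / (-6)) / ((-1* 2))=0.83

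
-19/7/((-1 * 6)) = 19/42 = 0.45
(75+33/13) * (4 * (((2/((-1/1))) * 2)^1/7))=-2304/13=-177.23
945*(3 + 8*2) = 17955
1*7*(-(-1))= 7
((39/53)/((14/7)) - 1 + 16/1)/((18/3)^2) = 181/424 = 0.43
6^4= 1296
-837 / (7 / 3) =-2511 / 7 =-358.71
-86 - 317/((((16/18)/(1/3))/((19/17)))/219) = -3968807/136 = -29182.40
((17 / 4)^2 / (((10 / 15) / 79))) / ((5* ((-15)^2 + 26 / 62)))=2123283 / 1118080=1.90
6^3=216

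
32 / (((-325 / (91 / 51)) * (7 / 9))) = -96 / 425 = -0.23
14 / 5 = 2.80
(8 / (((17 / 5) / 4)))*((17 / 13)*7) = 86.15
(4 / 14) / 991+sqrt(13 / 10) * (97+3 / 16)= 2 / 6937+311 * sqrt(130) / 32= 110.81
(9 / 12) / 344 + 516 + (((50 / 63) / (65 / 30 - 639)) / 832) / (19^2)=267372574077097 / 518161713888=516.00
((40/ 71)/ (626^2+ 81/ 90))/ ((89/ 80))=32000/ 24762701311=0.00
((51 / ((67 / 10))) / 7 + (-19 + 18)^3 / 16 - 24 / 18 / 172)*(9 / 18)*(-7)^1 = -984635 / 276576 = -3.56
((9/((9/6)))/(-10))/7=-3/35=-0.09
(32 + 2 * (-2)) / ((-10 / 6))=-84 / 5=-16.80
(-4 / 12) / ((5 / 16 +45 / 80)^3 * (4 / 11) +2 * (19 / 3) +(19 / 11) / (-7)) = -9856 / 374435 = -0.03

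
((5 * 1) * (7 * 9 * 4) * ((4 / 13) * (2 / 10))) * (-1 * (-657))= 662256 / 13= 50942.77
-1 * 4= -4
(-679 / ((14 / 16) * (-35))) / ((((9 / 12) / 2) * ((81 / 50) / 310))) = 11313.82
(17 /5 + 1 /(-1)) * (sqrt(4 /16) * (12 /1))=72 /5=14.40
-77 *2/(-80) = 77/40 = 1.92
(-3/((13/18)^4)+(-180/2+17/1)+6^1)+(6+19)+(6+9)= -1086075/28561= -38.03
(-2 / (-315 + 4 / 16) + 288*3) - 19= 1063863 / 1259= 845.01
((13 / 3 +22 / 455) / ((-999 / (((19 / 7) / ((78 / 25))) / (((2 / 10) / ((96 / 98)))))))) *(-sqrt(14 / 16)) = 5681950 *sqrt(14) / 1216089693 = 0.02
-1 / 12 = -0.08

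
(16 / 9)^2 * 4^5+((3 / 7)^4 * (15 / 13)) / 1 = 8182399087 / 2528253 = 3236.38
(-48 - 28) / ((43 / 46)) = -3496 / 43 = -81.30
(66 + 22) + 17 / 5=457 / 5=91.40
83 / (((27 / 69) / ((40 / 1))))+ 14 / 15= 381842 / 45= 8485.38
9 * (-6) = -54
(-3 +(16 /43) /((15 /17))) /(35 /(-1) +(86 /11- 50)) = 18293 /547605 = 0.03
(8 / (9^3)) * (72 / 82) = 32 / 3321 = 0.01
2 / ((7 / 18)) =36 / 7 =5.14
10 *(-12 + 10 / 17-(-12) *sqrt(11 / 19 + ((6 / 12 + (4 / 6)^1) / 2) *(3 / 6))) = -1940 / 17 + 10 *sqrt(45258) / 19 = -2.15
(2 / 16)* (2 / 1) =1 / 4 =0.25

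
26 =26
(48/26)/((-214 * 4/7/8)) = -168/1391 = -0.12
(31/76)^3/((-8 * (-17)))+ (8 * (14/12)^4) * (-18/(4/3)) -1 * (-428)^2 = -32844494147683/179102208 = -183384.08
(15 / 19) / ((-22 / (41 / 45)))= -41 / 1254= -0.03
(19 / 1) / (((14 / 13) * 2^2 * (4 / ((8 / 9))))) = 247 / 252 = 0.98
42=42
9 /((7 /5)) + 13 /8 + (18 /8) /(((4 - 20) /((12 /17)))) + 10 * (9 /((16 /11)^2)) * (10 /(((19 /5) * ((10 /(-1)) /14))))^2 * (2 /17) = 13039555 /171836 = 75.88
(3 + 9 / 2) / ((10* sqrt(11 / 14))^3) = 21* sqrt(154) / 24200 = 0.01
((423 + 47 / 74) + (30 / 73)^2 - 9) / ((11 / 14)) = 1145034149 / 2168903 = 527.93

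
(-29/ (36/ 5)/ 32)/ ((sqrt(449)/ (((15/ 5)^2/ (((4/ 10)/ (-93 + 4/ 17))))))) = 1143325 * sqrt(449)/ 1954048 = 12.40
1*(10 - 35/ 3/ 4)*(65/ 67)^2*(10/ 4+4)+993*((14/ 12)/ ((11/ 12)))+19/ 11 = 1551147731/ 1185096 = 1308.88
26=26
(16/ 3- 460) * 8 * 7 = -76384/ 3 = -25461.33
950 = 950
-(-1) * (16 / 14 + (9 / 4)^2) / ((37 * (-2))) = -695 / 8288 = -0.08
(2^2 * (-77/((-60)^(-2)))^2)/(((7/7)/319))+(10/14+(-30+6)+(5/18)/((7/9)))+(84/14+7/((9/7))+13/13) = 12354002115838679/126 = 98047635839989.52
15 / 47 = 0.32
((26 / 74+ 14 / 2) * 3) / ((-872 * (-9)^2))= -34 / 108891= -0.00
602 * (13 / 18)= 3913 / 9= 434.78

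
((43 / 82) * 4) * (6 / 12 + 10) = 903 / 41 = 22.02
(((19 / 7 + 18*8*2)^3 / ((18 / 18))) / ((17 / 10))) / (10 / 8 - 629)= -337095715000 / 14641641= -23023.08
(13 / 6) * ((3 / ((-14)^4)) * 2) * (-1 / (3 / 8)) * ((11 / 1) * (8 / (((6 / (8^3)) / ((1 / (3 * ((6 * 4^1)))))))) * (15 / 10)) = -9152 / 64827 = -0.14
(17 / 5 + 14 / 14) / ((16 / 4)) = 11 / 10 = 1.10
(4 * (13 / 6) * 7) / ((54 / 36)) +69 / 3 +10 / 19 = 10939 / 171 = 63.97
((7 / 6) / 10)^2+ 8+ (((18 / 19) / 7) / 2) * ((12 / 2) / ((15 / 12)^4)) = 97913581 / 11970000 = 8.18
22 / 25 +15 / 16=727 / 400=1.82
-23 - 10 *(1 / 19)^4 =-2997393 / 130321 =-23.00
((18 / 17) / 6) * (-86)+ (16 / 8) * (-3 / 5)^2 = -6144 / 425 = -14.46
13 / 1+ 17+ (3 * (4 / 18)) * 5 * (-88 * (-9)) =2670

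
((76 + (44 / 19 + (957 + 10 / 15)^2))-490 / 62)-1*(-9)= 4862102947 / 5301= 917204.86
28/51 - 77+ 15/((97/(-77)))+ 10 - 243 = -1589759/4947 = -321.36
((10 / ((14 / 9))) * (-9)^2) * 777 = 404595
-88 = -88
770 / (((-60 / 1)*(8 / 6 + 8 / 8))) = -11 / 2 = -5.50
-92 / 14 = -46 / 7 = -6.57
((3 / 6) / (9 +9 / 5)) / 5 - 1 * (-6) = 649 / 108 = 6.01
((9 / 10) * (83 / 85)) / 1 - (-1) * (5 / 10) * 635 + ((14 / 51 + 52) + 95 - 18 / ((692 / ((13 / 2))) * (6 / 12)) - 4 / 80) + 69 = 27728363 / 51900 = 534.27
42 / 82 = 21 / 41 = 0.51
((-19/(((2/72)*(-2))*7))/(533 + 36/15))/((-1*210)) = -57/131173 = -0.00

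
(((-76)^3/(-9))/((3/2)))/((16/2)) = 109744/27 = 4064.59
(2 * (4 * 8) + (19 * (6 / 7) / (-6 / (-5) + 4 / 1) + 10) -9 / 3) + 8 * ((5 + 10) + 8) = 23490 / 91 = 258.13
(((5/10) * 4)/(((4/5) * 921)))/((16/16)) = 5/1842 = 0.00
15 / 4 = 3.75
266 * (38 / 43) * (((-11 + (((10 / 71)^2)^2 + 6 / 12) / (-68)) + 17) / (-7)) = -7476490505415 / 37151877622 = -201.24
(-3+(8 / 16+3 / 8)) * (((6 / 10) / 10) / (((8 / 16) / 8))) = -2.04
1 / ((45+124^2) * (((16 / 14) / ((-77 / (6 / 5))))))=-385 / 105744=-0.00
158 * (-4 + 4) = 0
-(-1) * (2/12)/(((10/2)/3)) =1/10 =0.10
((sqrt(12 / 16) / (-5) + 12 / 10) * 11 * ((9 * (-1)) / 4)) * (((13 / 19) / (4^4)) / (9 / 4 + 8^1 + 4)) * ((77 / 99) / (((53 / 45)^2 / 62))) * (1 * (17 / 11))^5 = -1622193721785 / 950188250176 + 540731240595 * sqrt(3) / 3800753000704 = -1.46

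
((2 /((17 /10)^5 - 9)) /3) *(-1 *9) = -600000 /519857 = -1.15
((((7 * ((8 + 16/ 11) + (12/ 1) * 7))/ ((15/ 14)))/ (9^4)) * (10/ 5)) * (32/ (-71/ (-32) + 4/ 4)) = 206323712/ 111504195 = 1.85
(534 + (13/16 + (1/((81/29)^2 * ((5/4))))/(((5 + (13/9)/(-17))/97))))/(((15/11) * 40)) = 16186386601/1644624000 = 9.84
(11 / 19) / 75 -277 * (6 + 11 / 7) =-2097.28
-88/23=-3.83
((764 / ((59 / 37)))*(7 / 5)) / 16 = 49469 / 1180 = 41.92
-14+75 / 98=-1297 / 98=-13.23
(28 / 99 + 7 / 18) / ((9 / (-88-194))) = -21.05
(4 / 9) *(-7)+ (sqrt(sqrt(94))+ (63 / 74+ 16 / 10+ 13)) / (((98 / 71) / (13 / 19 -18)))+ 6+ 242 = 45219019 / 885780 -3337 *94^(1 / 4) / 266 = 11.99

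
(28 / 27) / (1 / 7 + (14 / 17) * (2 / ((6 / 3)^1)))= 3332 / 3105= 1.07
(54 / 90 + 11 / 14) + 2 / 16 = 423 / 280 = 1.51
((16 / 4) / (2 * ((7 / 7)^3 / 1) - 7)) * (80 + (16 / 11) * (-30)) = -320 / 11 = -29.09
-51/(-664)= 51/664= 0.08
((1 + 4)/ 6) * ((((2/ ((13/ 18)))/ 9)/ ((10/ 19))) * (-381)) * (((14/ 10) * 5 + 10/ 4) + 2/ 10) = -234061/ 130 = -1800.47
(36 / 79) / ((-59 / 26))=-936 / 4661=-0.20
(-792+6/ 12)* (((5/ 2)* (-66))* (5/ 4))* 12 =3917925/ 2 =1958962.50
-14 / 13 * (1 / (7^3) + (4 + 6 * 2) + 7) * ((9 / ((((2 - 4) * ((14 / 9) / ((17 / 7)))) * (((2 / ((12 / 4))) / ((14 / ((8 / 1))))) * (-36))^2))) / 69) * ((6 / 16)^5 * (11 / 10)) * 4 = 107558847 / 245802991616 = 0.00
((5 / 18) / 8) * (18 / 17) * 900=1125 / 34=33.09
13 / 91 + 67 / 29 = 498 / 203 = 2.45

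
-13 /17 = -0.76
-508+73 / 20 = -10087 / 20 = -504.35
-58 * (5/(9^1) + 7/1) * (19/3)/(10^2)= -18734/675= -27.75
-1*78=-78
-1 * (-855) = 855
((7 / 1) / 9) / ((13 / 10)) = 70 / 117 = 0.60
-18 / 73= -0.25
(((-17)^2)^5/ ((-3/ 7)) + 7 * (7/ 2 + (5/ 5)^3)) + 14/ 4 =-14111957303038/ 3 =-4703985767679.33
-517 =-517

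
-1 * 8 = -8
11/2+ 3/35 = 391/70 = 5.59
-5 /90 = -1 /18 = -0.06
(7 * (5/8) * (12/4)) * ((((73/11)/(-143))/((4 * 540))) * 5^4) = -319375/1812096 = -0.18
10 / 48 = 5 / 24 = 0.21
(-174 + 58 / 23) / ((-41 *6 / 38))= 74936 / 2829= 26.49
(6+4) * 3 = 30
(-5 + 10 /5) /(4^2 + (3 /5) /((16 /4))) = -60 /323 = -0.19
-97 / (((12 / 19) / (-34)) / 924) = 4824974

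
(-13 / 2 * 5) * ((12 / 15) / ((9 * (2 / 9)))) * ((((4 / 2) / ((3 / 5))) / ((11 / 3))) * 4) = -520 / 11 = -47.27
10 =10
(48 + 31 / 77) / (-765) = -3727 / 58905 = -0.06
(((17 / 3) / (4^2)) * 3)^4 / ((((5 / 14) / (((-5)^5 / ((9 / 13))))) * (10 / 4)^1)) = -950051375 / 147456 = -6442.95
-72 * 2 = -144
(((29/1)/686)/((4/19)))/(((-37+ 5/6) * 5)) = -1653/1488620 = -0.00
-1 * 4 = -4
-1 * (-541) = 541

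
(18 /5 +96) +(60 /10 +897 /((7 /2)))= 12666 /35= 361.89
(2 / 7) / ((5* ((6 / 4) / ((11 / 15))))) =44 / 1575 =0.03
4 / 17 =0.24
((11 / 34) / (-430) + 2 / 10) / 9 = 971 / 43860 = 0.02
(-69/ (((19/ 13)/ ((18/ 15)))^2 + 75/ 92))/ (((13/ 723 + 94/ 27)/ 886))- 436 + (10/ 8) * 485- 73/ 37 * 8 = -4035474952003409/ 541997619100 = -7445.56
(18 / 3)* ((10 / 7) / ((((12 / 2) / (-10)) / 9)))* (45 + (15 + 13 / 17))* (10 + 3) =-12086100 / 119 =-101563.87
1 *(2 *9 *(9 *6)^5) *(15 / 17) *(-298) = -36944417831040 / 17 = -2173201048884.71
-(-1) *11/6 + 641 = 3857/6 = 642.83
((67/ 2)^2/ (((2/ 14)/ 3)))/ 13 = 94269/ 52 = 1812.87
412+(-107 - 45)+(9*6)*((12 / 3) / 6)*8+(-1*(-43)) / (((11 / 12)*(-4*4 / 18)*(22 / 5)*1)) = 259427 / 484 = 536.01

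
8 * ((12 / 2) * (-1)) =-48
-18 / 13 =-1.38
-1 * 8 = -8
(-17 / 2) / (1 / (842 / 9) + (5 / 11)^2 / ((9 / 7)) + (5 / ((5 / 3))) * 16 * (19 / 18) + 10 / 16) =-0.17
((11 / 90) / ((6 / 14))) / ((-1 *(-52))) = 0.01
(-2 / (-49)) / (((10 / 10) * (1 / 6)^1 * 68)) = 3 / 833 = 0.00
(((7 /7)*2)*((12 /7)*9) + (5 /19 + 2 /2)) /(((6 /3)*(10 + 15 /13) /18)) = 499824 /19285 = 25.92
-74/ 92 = -37/ 46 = -0.80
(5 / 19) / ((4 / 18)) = 45 / 38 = 1.18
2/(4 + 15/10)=4/11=0.36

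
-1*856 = -856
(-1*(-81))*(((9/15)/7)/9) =27/35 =0.77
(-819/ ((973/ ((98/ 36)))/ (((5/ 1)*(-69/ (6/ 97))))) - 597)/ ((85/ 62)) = 12352229/ 1390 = 8886.50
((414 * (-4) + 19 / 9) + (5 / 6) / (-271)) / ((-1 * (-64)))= -8067685 / 312192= -25.84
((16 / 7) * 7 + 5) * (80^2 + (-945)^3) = -17721946725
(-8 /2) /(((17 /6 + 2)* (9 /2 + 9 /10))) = -0.15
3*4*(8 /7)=96 /7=13.71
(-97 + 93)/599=-4/599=-0.01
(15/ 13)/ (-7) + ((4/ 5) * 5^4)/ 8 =11345/ 182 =62.34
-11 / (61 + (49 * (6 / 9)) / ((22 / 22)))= -33 / 281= -0.12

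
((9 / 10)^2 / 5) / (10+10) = 81 / 10000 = 0.01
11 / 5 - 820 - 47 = -4324 / 5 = -864.80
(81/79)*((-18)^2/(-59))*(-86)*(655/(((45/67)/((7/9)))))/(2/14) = 11983554072/4661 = 2571026.40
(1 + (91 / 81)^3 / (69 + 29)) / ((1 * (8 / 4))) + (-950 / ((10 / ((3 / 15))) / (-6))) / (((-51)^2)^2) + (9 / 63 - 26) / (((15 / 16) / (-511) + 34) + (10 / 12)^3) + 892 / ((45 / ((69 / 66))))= 1526687857251926066899 / 74535597163197674460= 20.48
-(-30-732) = 762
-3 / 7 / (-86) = 3 / 602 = 0.00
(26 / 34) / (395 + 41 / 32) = 416 / 215577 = 0.00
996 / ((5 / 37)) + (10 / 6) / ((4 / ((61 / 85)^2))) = 127806457 / 17340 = 7370.61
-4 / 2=-2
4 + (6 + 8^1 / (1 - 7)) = 26 / 3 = 8.67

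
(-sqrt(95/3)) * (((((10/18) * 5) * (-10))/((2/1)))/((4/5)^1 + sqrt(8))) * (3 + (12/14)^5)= -12124375 * sqrt(285)/6958098 + 60621875 * sqrt(570)/13916196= 74.59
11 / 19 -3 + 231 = 4343 / 19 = 228.58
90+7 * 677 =4829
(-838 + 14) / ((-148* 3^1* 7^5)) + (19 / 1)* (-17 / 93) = -66951357 / 19277629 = -3.47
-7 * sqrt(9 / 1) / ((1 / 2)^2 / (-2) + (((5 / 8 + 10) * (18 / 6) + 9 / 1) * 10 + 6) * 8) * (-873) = 146664 / 26543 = 5.53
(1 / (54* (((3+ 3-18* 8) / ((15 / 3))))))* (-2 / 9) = 5 / 33534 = 0.00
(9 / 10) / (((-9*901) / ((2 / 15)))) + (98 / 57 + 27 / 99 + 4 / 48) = 117241789 / 56492700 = 2.08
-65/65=-1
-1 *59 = -59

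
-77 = -77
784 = 784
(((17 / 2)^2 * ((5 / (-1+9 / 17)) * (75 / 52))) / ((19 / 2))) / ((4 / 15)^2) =-414534375 / 252928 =-1638.94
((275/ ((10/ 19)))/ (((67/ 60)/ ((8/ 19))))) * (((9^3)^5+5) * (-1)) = -40563626024618400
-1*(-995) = 995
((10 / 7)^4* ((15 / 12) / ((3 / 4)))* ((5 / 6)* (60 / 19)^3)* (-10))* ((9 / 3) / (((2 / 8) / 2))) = -720000000000 / 16468459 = -43719.94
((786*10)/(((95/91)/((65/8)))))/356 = 2324595/13528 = 171.84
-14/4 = -7/2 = -3.50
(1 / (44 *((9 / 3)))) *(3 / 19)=1 / 836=0.00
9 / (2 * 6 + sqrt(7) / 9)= 8748 / 11657 - 81 * sqrt(7) / 11657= 0.73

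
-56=-56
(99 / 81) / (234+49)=11 / 2547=0.00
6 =6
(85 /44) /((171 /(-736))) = -15640 /1881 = -8.31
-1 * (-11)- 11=0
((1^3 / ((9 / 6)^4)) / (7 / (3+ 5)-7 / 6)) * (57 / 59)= -0.65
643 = 643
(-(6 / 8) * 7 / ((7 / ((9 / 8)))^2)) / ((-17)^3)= 243 / 8804096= 0.00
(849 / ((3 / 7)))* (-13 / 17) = -1514.88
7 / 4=1.75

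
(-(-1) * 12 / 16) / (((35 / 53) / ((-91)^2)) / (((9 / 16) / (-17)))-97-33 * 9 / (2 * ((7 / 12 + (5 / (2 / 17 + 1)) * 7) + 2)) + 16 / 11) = -143926369587 / 19176463353548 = -0.01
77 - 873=-796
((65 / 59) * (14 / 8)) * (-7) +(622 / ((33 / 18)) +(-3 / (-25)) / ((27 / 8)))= 190307093 / 584100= 325.81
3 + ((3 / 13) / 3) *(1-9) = 31 / 13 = 2.38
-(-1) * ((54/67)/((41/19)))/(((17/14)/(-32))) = -459648/46699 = -9.84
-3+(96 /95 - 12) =-1329 /95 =-13.99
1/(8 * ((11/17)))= 17/88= 0.19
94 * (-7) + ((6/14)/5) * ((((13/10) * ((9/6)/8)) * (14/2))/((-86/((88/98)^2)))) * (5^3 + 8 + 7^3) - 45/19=-4630965286/7005775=-661.02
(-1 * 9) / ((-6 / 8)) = 12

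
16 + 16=32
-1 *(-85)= 85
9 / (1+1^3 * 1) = 9 / 2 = 4.50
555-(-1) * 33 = 588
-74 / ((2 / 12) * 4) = -111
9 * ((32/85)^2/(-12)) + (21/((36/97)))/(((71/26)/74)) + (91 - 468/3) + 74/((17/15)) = 2359966816/1538925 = 1533.52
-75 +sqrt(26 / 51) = -75 +sqrt(1326) / 51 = -74.29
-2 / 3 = -0.67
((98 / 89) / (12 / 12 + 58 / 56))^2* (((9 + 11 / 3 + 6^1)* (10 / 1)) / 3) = 18.20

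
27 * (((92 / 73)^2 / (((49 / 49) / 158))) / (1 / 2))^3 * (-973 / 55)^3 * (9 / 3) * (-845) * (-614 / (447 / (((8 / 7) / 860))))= -14108392335036806429009801842262016 / 161316931775819026625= -87457603983214.47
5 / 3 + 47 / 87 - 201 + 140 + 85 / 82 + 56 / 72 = -1219459 / 21402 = -56.98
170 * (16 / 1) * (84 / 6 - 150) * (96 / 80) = -443904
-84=-84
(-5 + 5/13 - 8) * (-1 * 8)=1312/13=100.92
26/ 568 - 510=-144827/ 284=-509.95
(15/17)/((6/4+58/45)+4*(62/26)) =17550/245191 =0.07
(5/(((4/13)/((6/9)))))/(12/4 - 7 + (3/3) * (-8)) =-65/72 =-0.90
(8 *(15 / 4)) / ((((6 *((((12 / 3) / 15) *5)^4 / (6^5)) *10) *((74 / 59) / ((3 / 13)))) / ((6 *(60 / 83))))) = 156775095 / 159692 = 981.73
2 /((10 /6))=6 /5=1.20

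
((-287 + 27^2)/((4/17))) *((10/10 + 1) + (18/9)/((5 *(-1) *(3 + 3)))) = 108953/30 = 3631.77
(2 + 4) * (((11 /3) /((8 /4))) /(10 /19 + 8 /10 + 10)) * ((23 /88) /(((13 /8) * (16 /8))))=2185 /27976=0.08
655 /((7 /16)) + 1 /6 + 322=1819.31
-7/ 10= -0.70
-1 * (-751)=751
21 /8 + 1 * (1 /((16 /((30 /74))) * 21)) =10883 /4144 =2.63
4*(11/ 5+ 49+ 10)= 1224/ 5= 244.80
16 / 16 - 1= 0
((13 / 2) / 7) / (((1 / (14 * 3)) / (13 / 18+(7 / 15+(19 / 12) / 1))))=6487 / 60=108.12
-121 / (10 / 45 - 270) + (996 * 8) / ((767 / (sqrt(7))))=1089 / 2428 + 7968 * sqrt(7) / 767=27.93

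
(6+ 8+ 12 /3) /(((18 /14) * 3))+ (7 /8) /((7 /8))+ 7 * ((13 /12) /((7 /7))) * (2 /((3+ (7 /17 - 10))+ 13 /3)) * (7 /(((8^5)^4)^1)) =5.67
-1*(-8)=8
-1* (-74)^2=-5476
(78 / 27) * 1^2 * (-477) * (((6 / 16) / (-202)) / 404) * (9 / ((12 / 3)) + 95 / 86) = 1192659 / 56146304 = 0.02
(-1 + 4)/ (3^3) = 0.11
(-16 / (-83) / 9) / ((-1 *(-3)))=16 / 2241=0.01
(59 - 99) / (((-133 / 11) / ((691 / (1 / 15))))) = 4560600 / 133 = 34290.23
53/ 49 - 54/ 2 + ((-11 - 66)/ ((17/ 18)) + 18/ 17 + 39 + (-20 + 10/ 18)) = -650990/ 7497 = -86.83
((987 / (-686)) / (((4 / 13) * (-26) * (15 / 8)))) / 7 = 47 / 3430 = 0.01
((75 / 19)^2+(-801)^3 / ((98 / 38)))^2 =12425578983522303895991556 / 312900721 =39710931134359079.65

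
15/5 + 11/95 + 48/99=11288/3135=3.60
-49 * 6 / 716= -147 / 358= -0.41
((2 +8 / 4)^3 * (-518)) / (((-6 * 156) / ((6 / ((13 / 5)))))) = 41440 / 507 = 81.74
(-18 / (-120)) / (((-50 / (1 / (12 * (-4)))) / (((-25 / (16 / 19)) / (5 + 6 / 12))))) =-19 / 56320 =-0.00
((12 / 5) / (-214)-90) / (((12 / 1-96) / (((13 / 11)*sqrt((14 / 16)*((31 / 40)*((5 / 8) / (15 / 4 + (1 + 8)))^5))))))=260845*sqrt(22134) / 69946341696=0.00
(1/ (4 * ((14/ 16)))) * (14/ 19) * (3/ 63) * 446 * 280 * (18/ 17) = 428160/ 323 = 1325.57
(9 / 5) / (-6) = -3 / 10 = -0.30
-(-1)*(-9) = -9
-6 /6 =-1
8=8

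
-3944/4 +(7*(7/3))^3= 91027/27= 3371.37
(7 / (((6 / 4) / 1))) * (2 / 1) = 28 / 3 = 9.33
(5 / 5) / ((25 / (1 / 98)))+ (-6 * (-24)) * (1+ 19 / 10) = 1023121 / 2450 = 417.60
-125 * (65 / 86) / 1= -8125 / 86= -94.48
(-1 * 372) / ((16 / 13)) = -1209 / 4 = -302.25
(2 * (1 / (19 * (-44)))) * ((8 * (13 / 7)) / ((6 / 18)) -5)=-277 / 2926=-0.09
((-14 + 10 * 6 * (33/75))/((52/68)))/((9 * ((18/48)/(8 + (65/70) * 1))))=105400/2457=42.90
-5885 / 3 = -1961.67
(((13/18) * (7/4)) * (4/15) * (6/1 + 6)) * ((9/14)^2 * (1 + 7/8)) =351/112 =3.13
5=5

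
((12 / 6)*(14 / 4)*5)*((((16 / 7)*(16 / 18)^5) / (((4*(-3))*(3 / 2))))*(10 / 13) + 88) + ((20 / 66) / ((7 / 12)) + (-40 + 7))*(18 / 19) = 30800834071526 / 10107476379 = 3047.33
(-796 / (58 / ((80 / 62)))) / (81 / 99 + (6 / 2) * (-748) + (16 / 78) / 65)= 443929200 / 56233382263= 0.01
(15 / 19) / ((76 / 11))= 165 / 1444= 0.11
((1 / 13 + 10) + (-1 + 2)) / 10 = 72 / 65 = 1.11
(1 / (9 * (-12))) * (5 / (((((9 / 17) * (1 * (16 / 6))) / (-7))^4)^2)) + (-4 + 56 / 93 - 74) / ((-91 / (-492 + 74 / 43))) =-24991639789468978247411 / 1442066310233063424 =-17330.44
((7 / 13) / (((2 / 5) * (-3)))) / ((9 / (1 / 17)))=-35 / 11934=-0.00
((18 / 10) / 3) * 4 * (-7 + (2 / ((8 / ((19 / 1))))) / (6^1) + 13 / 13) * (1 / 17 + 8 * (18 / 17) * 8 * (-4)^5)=1734775 / 2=867387.50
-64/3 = -21.33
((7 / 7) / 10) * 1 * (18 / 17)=9 / 85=0.11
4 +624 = 628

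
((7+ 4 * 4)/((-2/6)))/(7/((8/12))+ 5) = -4.45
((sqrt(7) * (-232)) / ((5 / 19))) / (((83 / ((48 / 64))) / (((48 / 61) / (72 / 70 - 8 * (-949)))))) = -9576 * sqrt(7) / 11599333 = -0.00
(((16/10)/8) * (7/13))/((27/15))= 7/117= 0.06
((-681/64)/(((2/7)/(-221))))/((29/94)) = 49514829/1856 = 26678.25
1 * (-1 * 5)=-5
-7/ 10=-0.70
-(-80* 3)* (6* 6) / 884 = 2160 / 221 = 9.77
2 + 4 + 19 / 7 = 8.71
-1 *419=-419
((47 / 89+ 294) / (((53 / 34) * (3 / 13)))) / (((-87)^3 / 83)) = -961650118 / 9318475953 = -0.10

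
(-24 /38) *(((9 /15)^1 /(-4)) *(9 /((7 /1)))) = 0.12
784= 784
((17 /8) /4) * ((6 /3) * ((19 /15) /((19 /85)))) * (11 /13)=3179 /624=5.09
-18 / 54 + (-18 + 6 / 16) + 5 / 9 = -1253 / 72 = -17.40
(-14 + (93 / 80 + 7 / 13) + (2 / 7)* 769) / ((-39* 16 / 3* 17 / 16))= -1509983 / 1608880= -0.94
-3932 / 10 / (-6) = 983 / 15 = 65.53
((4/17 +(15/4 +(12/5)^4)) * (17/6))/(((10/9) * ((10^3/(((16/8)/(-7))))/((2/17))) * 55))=-4738269/81812500000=-0.00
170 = 170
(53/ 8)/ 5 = 53/ 40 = 1.32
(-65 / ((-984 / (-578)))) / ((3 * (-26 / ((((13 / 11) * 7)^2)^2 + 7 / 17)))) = 4129147085 / 1800843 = 2292.90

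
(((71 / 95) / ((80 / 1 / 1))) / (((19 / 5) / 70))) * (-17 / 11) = -8449 / 31768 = -0.27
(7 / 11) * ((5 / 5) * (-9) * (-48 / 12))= 252 / 11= 22.91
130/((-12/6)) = -65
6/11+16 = 182/11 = 16.55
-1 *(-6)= 6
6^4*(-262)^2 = 88962624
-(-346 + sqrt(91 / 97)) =346-sqrt(8827) / 97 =345.03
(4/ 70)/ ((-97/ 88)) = -176/ 3395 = -0.05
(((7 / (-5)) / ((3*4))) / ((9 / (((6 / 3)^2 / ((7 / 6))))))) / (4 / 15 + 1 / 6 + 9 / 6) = -2 / 87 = -0.02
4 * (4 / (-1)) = -16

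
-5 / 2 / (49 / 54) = -135 / 49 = -2.76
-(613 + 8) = -621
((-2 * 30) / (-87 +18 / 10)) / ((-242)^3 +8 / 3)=-75 / 1509369688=-0.00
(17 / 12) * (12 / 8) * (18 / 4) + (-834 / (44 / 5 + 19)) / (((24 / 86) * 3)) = -1261 / 48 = -26.27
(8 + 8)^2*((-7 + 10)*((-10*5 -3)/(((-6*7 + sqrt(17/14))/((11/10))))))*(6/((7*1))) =1343232*sqrt(238)/863765 + 112831488/123395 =938.38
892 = 892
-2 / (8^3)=-1 / 256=-0.00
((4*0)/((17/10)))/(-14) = 0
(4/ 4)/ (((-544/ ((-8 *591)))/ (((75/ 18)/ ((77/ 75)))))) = 35.27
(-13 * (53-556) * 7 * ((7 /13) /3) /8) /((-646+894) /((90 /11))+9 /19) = 33.36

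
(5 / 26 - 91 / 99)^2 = 3500641 / 6625476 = 0.53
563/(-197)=-2.86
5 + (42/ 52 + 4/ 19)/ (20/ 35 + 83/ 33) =1877303/ 352222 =5.33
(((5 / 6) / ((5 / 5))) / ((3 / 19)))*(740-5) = 23275 / 6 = 3879.17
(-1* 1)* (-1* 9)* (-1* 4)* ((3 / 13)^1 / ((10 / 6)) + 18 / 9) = -5004 / 65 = -76.98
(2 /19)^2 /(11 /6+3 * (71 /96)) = 384 /140429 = 0.00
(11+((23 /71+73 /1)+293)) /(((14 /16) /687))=147237840 /497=296253.20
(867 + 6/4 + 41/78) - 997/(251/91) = 507.56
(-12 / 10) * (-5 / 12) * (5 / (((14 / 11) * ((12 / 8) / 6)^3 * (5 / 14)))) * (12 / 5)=4224 / 5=844.80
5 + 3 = 8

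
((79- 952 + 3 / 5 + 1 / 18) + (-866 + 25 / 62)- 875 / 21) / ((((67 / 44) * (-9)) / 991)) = 128686.60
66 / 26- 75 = -942 / 13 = -72.46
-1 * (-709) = 709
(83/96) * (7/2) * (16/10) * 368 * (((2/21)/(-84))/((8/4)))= -1909/1890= -1.01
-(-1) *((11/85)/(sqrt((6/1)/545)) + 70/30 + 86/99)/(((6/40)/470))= 10340 *sqrt(3270)/153 + 2979800/297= 13897.58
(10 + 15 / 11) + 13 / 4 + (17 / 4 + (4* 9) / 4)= 613 / 22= 27.86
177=177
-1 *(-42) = 42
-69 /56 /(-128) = 69 /7168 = 0.01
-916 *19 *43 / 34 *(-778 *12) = 3493400496 / 17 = 205494146.82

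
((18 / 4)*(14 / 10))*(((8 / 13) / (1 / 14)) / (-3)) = -1176 / 65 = -18.09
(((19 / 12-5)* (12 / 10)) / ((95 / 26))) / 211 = -533 / 100225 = -0.01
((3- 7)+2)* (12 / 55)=-24 / 55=-0.44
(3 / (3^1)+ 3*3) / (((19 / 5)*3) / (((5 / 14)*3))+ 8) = 125 / 233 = 0.54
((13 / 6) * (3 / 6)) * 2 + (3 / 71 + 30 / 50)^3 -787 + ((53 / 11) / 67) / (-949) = -147299363317331869 / 187745704682250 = -784.57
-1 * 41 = -41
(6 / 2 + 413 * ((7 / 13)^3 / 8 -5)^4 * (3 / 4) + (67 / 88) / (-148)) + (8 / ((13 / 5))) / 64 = 29610059793152372254723473 / 155358341445218582528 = 190592.02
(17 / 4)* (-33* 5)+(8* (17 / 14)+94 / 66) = -690.11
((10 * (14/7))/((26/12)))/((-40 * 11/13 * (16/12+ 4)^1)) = -9/176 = -0.05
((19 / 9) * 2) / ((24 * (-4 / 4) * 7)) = -19 / 756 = -0.03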